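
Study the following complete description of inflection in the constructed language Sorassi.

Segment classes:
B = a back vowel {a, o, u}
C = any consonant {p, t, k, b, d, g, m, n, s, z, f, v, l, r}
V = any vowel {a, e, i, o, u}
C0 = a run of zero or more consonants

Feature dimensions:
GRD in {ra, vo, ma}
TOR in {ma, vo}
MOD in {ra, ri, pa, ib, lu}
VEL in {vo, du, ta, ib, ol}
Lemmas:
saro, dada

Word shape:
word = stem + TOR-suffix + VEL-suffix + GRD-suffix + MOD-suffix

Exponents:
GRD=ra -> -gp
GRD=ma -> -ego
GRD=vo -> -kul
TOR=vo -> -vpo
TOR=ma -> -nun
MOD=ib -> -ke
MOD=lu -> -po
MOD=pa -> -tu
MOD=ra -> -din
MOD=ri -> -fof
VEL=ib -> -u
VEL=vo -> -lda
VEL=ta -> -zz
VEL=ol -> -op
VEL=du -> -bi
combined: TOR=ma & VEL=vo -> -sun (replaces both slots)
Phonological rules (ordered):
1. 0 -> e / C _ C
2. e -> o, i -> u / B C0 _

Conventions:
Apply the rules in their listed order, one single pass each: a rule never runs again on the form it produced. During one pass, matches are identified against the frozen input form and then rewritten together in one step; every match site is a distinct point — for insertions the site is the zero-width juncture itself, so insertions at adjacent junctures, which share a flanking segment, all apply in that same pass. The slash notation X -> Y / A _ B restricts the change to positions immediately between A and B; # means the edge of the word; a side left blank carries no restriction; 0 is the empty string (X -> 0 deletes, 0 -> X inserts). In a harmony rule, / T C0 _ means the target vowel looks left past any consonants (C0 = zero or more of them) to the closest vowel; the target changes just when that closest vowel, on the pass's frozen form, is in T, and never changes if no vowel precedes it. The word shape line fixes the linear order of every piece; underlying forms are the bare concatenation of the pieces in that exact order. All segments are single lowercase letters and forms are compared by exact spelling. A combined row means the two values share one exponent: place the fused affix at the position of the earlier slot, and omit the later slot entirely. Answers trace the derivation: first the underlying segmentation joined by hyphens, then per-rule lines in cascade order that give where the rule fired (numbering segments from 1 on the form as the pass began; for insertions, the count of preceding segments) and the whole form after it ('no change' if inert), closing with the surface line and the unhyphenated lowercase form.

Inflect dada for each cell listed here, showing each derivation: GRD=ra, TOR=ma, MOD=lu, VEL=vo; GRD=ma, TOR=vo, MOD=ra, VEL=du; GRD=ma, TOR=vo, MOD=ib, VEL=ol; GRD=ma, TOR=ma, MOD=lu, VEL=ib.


cell GRD=ra, TOR=ma, MOD=lu, VEL=vo:
underlying: dada-sun-gp-po
1. 0 -> e / C _ C: inserts after position(s) 7, 8, 9: dadasunegepepo
2. e -> o, i -> u / B C0 _: fires at position(s) 8: dadasunogepepo
surface: dadasunogepepo

cell GRD=ma, TOR=vo, MOD=ra, VEL=du:
underlying: dada-vpo-bi-ego-din
1. 0 -> e / C _ C: inserts after position(s) 5: dadavepobiegodin
2. e -> o, i -> u / B C0 _: fires at position(s) 6, 10, 15: dadavopobuegodun
surface: dadavopobuegodun

cell GRD=ma, TOR=vo, MOD=ib, VEL=ol:
underlying: dada-vpo-op-ego-ke
1. 0 -> e / C _ C: inserts after position(s) 5: dadavepoopegoke
2. e -> o, i -> u / B C0 _: fires at position(s) 6, 11, 15: dadavopoopogoko
surface: dadavopoopogoko

cell GRD=ma, TOR=ma, MOD=lu, VEL=ib:
underlying: dada-nun-u-ego-po
1. 0 -> e / C _ C: no change
2. e -> o, i -> u / B C0 _: fires at position(s) 9: dadanunuogopo
surface: dadanunuogopo


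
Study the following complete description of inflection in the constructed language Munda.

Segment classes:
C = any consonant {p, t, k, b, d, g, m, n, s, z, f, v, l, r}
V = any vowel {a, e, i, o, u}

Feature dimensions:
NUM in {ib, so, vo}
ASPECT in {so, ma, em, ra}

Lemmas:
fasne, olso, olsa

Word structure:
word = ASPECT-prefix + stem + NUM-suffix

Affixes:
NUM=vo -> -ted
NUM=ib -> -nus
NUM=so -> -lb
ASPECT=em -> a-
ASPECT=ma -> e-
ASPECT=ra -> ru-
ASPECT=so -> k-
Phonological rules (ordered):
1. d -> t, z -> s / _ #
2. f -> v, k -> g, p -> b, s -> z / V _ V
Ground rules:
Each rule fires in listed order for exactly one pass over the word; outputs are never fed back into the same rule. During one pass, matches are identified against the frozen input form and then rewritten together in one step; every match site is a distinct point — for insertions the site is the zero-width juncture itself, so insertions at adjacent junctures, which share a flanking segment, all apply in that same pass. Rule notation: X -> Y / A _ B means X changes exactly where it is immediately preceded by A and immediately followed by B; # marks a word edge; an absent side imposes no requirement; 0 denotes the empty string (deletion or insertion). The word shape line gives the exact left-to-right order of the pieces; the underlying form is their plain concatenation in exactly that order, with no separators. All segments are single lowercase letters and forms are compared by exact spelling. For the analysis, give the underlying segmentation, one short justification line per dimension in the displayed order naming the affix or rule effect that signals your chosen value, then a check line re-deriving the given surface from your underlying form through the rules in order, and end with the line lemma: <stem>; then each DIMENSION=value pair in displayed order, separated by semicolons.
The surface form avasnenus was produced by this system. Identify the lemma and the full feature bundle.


underlying: a-fasne-nus
NUM=ib - signalled by the affix -nus
ASPECT=em - signalled by the affix a-
check: afasnenus -> afasnenus -> avasnenus
lemma: fasne; NUM=ib; ASPECT=em


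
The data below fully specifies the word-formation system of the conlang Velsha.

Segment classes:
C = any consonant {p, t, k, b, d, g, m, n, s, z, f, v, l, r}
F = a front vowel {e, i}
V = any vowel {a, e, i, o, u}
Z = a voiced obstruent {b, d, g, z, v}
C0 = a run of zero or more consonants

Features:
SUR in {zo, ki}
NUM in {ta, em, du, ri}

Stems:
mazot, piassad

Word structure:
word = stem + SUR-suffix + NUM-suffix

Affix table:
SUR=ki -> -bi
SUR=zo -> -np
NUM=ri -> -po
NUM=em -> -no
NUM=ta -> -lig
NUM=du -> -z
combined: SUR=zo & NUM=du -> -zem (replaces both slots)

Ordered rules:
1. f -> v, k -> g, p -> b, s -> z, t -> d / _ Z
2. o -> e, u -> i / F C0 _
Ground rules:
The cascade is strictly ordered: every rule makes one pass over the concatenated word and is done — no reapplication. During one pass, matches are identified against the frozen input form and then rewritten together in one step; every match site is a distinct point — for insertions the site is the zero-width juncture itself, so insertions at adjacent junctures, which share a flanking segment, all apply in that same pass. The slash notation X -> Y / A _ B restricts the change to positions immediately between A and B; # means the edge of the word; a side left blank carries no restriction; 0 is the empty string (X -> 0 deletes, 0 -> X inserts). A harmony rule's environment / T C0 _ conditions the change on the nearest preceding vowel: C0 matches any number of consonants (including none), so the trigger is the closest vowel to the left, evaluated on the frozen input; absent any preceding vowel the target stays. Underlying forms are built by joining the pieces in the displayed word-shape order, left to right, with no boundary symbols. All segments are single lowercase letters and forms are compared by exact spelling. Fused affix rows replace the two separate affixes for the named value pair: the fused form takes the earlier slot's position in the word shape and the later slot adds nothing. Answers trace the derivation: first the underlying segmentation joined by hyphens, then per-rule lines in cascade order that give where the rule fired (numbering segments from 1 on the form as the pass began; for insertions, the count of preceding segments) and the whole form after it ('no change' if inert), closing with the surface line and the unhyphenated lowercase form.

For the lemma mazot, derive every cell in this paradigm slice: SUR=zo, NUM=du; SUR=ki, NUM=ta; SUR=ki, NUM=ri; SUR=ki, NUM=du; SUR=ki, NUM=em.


cell SUR=zo, NUM=du:
underlying: mazot-zem
1. f -> v, k -> g, p -> b, s -> z, t -> d / _ Z: fires at position(s) 5: mazodzem
2. o -> e, u -> i / F C0 _: no change
surface: mazodzem

cell SUR=ki, NUM=ta:
underlying: mazot-bi-lig
1. f -> v, k -> g, p -> b, s -> z, t -> d / _ Z: fires at position(s) 5: mazodbilig
2. o -> e, u -> i / F C0 _: no change
surface: mazodbilig

cell SUR=ki, NUM=ri:
underlying: mazot-bi-po
1. f -> v, k -> g, p -> b, s -> z, t -> d / _ Z: fires at position(s) 5: mazodbipo
2. o -> e, u -> i / F C0 _: fires at position(s) 9: mazodbipe
surface: mazodbipe

cell SUR=ki, NUM=du:
underlying: mazot-bi-z
1. f -> v, k -> g, p -> b, s -> z, t -> d / _ Z: fires at position(s) 5: mazodbiz
2. o -> e, u -> i / F C0 _: no change
surface: mazodbiz

cell SUR=ki, NUM=em:
underlying: mazot-bi-no
1. f -> v, k -> g, p -> b, s -> z, t -> d / _ Z: fires at position(s) 5: mazodbino
2. o -> e, u -> i / F C0 _: fires at position(s) 9: mazodbine
surface: mazodbine


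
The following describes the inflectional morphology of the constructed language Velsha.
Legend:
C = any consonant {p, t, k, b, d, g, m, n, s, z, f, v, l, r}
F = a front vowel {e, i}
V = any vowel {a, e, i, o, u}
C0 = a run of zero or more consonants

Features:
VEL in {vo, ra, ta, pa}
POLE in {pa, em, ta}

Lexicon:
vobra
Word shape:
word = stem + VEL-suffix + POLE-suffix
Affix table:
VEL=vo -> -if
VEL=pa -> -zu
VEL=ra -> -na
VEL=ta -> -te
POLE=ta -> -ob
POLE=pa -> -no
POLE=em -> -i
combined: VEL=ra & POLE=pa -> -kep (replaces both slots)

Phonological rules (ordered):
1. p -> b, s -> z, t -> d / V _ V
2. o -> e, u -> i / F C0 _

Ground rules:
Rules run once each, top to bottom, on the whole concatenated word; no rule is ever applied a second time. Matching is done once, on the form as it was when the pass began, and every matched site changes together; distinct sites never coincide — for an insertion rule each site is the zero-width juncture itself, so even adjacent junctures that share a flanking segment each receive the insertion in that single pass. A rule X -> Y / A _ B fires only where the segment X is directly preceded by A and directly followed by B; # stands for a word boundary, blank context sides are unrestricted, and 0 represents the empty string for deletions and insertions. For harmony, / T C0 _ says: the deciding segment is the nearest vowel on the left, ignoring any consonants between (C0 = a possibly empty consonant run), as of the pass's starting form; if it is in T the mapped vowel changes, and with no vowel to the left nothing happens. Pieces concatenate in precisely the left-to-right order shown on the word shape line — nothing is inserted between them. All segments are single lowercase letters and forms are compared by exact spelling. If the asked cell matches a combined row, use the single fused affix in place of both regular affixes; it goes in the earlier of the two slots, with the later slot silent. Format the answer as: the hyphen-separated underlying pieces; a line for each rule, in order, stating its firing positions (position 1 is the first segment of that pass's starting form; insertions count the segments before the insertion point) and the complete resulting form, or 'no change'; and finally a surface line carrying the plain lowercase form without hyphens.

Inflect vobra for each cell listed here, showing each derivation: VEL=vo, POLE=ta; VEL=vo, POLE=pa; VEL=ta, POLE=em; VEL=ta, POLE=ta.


cell VEL=vo, POLE=ta:
underlying: vobra-if-ob
1. p -> b, s -> z, t -> d / V _ V: no change
2. o -> e, u -> i / F C0 _: fires at position(s) 8: vobraifeb
surface: vobraifeb

cell VEL=vo, POLE=pa:
underlying: vobra-if-no
1. p -> b, s -> z, t -> d / V _ V: no change
2. o -> e, u -> i / F C0 _: fires at position(s) 9: vobraifne
surface: vobraifne

cell VEL=ta, POLE=em:
underlying: vobra-te-i
1. p -> b, s -> z, t -> d / V _ V: fires at position(s) 6: vobradei
2. o -> e, u -> i / F C0 _: no change
surface: vobradei

cell VEL=ta, POLE=ta:
underlying: vobra-te-ob
1. p -> b, s -> z, t -> d / V _ V: fires at position(s) 6: vobradeob
2. o -> e, u -> i / F C0 _: fires at position(s) 8: vobradeeb
surface: vobradeeb


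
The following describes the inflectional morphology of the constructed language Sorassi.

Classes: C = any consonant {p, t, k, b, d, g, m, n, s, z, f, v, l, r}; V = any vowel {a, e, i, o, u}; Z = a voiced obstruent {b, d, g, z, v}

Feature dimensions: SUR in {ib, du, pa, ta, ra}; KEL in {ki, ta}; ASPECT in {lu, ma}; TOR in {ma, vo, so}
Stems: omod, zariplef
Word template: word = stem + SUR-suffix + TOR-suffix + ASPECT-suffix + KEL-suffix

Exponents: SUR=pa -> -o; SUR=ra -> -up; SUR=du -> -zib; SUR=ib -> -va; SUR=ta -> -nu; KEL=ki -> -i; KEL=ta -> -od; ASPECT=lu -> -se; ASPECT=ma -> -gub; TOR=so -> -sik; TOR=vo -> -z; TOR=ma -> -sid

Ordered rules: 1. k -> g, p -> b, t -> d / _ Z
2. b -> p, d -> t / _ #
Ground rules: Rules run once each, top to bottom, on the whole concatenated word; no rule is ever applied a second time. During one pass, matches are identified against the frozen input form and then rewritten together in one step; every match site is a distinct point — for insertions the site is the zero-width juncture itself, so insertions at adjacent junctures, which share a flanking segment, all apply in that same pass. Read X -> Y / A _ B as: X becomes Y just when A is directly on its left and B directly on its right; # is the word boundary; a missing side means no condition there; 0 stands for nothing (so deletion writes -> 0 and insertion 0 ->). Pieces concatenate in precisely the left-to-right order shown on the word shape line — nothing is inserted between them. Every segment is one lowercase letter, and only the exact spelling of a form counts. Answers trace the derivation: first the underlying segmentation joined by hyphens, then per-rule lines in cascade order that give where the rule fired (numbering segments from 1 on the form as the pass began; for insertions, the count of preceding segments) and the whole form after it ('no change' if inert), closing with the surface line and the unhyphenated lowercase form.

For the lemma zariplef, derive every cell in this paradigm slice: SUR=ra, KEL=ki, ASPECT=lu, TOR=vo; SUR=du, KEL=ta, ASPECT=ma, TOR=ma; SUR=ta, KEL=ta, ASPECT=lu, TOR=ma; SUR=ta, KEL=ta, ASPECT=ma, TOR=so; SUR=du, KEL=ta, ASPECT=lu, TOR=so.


cell SUR=ra, KEL=ki, ASPECT=lu, TOR=vo:
underlying: zariplef-up-z-se-i
1. k -> g, p -> b, t -> d / _ Z: fires at position(s) 10: zariplefubzsei
2. b -> p, d -> t / _ #: no change
surface: zariplefubzsei

cell SUR=du, KEL=ta, ASPECT=ma, TOR=ma:
underlying: zariplef-zib-sid-gub-od
1. k -> g, p -> b, t -> d / _ Z: no change
2. b -> p, d -> t / _ #: fires at position(s) 19: zariplefzibsidgubot
surface: zariplefzibsidgubot

cell SUR=ta, KEL=ta, ASPECT=lu, TOR=ma:
underlying: zariplef-nu-sid-se-od
1. k -> g, p -> b, t -> d / _ Z: no change
2. b -> p, d -> t / _ #: fires at position(s) 17: zariplefnusidseot
surface: zariplefnusidseot

cell SUR=ta, KEL=ta, ASPECT=ma, TOR=so:
underlying: zariplef-nu-sik-gub-od
1. k -> g, p -> b, t -> d / _ Z: fires at position(s) 13: zariplefnusiggubod
2. b -> p, d -> t / _ #: fires at position(s) 18: zariplefnusiggubot
surface: zariplefnusiggubot

cell SUR=du, KEL=ta, ASPECT=lu, TOR=so:
underlying: zariplef-zib-sik-se-od
1. k -> g, p -> b, t -> d / _ Z: no change
2. b -> p, d -> t / _ #: fires at position(s) 18: zariplefzibsikseot
surface: zariplefzibsikseot


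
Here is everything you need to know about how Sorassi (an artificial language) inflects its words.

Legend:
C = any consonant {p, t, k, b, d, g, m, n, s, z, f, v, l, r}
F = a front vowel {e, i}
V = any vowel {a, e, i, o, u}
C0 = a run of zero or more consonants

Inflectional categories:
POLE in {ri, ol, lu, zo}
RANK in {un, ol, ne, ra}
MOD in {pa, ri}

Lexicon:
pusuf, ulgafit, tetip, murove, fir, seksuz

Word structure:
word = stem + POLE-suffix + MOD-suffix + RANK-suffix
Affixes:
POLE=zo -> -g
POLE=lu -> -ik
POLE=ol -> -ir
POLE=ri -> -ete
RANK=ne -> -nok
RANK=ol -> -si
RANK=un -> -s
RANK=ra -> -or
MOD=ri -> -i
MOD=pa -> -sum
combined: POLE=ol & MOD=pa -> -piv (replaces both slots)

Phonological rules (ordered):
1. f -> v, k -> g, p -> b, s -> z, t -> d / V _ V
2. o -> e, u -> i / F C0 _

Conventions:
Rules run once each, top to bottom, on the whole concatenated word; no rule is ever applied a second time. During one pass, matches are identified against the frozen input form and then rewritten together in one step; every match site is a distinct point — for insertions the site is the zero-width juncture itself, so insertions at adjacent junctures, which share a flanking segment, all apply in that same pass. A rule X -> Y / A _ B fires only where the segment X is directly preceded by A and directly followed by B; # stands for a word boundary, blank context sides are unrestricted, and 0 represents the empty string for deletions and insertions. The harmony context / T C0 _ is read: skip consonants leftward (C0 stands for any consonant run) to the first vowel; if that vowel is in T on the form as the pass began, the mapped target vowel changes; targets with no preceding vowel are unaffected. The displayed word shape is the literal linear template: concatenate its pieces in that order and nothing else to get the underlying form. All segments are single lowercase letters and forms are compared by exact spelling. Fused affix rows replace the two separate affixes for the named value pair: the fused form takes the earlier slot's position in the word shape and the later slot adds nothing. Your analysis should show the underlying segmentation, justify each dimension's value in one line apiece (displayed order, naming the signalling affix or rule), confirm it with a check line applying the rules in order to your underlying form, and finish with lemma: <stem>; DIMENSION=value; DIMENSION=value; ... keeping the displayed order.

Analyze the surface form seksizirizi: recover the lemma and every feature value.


underlying: seksuz-ir-i-si
POLE=ol - signalled by the affix -ir
RANK=ol - signalled by the affix -si
MOD=ri - signalled by the affix -i
check: seksuzirisi -> seksuzirizi -> seksizirizi
lemma: seksuz; POLE=ol; RANK=ol; MOD=ri


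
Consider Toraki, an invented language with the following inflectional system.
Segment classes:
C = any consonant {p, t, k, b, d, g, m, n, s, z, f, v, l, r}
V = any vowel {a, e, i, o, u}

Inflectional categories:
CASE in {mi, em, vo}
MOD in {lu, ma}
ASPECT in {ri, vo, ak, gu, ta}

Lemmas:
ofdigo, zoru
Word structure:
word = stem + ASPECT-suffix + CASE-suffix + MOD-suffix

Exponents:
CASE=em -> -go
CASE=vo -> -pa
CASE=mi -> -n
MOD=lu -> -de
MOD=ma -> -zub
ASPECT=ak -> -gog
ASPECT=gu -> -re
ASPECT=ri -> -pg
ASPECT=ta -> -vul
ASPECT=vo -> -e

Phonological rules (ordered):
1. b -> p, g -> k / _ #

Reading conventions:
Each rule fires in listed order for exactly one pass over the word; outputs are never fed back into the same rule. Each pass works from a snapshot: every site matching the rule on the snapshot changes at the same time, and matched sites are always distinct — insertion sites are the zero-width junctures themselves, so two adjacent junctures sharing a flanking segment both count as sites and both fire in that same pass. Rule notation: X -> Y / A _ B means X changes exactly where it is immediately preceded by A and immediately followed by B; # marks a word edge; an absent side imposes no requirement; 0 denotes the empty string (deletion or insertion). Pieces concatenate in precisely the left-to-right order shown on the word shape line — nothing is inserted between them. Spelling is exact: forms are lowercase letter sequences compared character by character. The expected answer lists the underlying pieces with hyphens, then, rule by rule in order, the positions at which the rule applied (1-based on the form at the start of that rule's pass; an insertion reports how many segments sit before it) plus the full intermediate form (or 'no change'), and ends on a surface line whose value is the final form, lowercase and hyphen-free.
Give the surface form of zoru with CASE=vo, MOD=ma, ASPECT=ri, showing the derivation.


underlying: zoru-pg-pa-zub
1. b -> p, g -> k / _ #: fires at position(s) 11: zorupgpazup
surface: zorupgpazup


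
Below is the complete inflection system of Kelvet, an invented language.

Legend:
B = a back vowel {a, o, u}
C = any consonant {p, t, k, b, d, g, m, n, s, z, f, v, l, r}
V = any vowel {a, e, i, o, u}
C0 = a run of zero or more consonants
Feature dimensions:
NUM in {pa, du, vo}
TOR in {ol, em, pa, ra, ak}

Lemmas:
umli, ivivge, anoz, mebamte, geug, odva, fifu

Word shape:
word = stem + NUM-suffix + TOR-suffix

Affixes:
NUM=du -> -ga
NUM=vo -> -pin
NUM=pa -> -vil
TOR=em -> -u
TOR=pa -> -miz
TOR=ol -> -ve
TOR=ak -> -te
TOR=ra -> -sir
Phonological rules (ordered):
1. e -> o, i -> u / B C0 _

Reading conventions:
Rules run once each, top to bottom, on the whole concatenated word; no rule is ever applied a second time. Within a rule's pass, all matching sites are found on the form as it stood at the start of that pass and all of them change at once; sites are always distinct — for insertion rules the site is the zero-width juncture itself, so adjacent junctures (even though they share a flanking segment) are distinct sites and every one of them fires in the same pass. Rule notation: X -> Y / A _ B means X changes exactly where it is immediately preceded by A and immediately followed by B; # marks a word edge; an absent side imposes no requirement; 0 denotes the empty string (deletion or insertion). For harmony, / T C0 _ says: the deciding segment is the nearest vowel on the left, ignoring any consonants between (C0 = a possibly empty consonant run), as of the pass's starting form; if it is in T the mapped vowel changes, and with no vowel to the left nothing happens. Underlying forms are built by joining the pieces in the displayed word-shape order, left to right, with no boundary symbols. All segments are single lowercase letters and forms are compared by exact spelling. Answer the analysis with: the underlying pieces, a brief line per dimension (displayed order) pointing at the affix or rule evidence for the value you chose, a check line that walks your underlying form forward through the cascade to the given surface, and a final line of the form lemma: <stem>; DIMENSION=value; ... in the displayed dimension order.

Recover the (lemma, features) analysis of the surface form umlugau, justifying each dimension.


underlying: umli-ga-u
NUM=du - signalled by the affix -ga
TOR=em - signalled by the affix -u
check: umligau -> umlugau
lemma: umli; NUM=du; TOR=em


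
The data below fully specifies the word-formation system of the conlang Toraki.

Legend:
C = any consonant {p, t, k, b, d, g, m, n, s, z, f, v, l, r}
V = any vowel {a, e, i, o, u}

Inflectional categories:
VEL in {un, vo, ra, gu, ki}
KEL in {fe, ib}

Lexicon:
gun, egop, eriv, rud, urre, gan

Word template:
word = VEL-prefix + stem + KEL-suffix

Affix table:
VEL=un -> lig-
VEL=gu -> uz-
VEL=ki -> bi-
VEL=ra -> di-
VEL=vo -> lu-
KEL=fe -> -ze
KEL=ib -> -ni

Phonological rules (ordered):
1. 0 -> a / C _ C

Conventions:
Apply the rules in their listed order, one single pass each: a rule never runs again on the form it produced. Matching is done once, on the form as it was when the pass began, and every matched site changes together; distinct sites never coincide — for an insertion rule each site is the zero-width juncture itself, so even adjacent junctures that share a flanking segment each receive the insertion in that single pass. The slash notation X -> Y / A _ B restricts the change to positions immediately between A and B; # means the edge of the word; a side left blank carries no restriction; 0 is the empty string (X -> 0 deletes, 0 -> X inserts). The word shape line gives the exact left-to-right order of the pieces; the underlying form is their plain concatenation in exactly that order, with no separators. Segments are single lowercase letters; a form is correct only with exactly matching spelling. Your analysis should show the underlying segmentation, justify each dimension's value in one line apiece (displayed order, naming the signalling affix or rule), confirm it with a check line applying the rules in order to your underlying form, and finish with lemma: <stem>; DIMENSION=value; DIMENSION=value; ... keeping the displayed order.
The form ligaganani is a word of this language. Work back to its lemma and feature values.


underlying: lig-gan-ni
VEL=un - signalled by the affix lig-
KEL=ib - signalled by the affix -ni
check: ligganni -> ligaganani
lemma: gan; VEL=un; KEL=ib


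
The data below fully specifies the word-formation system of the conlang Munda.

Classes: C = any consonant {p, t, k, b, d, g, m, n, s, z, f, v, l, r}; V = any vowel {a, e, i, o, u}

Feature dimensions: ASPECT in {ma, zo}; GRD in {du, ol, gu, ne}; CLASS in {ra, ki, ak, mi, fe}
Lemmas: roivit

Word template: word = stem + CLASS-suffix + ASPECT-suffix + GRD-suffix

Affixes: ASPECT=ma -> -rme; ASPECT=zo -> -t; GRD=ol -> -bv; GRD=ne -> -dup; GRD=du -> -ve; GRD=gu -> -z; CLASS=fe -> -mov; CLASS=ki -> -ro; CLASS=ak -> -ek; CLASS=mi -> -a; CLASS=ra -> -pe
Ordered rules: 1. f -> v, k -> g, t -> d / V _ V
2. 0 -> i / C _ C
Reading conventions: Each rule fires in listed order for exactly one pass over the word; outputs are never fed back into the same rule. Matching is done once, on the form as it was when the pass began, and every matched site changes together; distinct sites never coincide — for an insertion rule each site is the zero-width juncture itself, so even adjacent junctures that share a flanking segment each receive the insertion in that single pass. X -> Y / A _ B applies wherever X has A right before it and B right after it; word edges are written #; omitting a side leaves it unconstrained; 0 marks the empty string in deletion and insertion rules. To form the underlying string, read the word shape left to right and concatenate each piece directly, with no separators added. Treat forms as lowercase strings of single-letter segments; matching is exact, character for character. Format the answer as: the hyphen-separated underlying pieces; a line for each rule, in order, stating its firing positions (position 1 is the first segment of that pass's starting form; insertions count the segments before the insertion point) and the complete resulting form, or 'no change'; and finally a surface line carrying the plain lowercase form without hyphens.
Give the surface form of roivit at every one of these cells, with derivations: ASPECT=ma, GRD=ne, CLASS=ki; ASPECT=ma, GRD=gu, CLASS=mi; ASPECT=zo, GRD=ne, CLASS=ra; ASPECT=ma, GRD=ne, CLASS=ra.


cell ASPECT=ma, GRD=ne, CLASS=ki:
underlying: roivit-ro-rme-dup
1. f -> v, k -> g, t -> d / V _ V: no change
2. 0 -> i / C _ C: inserts after position(s) 6, 9: roivitirorimedup
surface: roivitirorimedup

cell ASPECT=ma, GRD=gu, CLASS=mi:
underlying: roivit-a-rme-z
1. f -> v, k -> g, t -> d / V _ V: fires at position(s) 6: roividarmez
2. 0 -> i / C _ C: inserts after position(s) 8: roividarimez
surface: roividarimez

cell ASPECT=zo, GRD=ne, CLASS=ra:
underlying: roivit-pe-t-dup
1. f -> v, k -> g, t -> d / V _ V: no change
2. 0 -> i / C _ C: inserts after position(s) 6, 9: roivitipetidup
surface: roivitipetidup

cell ASPECT=ma, GRD=ne, CLASS=ra:
underlying: roivit-pe-rme-dup
1. f -> v, k -> g, t -> d / V _ V: no change
2. 0 -> i / C _ C: inserts after position(s) 6, 9: roivitiperimedup
surface: roivitiperimedup


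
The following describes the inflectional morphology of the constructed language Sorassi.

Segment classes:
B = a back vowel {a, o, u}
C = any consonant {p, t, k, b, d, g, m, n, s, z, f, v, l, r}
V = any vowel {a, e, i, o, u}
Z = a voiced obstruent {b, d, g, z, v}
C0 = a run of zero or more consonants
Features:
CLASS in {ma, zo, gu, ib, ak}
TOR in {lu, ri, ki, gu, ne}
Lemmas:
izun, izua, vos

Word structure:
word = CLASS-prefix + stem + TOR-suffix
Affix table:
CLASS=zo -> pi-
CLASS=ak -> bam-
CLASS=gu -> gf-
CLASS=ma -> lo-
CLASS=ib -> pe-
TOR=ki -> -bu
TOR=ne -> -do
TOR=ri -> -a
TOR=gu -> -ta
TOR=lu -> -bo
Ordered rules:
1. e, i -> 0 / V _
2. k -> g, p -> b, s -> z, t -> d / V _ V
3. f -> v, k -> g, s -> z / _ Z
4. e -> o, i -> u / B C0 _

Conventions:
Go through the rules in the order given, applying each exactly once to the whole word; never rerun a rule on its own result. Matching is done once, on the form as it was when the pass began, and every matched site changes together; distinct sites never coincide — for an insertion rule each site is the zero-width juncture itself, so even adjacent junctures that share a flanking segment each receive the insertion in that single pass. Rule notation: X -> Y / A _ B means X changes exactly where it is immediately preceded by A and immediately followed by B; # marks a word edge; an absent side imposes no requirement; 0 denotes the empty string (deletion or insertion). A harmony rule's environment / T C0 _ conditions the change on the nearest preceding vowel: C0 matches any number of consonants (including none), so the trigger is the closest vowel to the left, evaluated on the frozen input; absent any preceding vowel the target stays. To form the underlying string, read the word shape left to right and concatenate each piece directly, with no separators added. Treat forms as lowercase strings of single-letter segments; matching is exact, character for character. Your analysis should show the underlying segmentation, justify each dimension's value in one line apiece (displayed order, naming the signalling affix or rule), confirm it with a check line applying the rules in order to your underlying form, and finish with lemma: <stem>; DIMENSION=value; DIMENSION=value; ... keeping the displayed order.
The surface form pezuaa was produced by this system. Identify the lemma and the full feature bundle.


underlying: pe-izua-a
CLASS=ib - signalled by the affix pe-
TOR=ri - signalled by the affix -a
check: peizuaa -> pezuaa -> pezuaa -> pezuaa -> pezuaa
lemma: izua; CLASS=ib; TOR=ri


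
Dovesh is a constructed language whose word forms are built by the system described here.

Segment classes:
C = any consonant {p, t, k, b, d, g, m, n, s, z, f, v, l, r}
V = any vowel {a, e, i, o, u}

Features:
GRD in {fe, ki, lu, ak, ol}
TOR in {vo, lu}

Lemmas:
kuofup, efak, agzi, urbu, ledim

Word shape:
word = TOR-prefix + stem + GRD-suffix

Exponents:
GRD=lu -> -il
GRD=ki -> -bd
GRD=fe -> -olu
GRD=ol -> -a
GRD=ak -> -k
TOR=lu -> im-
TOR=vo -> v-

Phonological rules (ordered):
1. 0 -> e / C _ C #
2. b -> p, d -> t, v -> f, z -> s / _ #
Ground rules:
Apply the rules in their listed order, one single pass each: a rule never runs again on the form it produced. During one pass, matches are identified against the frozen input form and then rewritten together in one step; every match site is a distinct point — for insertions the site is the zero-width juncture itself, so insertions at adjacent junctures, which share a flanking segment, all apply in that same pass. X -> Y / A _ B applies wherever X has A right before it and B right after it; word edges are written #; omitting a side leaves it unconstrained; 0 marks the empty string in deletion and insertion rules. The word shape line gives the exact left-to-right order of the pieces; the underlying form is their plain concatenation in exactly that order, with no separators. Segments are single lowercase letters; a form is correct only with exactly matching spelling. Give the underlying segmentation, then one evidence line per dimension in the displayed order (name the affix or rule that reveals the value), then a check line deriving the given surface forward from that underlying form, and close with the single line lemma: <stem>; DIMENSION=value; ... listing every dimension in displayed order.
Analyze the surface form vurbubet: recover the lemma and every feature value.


underlying: v-urbu-bd
GRD=ki - signalled by the affix -bd
TOR=vo - signalled by the affix v-
check: vurbubd -> vurbubed -> vurbubet
lemma: urbu; GRD=ki; TOR=vo


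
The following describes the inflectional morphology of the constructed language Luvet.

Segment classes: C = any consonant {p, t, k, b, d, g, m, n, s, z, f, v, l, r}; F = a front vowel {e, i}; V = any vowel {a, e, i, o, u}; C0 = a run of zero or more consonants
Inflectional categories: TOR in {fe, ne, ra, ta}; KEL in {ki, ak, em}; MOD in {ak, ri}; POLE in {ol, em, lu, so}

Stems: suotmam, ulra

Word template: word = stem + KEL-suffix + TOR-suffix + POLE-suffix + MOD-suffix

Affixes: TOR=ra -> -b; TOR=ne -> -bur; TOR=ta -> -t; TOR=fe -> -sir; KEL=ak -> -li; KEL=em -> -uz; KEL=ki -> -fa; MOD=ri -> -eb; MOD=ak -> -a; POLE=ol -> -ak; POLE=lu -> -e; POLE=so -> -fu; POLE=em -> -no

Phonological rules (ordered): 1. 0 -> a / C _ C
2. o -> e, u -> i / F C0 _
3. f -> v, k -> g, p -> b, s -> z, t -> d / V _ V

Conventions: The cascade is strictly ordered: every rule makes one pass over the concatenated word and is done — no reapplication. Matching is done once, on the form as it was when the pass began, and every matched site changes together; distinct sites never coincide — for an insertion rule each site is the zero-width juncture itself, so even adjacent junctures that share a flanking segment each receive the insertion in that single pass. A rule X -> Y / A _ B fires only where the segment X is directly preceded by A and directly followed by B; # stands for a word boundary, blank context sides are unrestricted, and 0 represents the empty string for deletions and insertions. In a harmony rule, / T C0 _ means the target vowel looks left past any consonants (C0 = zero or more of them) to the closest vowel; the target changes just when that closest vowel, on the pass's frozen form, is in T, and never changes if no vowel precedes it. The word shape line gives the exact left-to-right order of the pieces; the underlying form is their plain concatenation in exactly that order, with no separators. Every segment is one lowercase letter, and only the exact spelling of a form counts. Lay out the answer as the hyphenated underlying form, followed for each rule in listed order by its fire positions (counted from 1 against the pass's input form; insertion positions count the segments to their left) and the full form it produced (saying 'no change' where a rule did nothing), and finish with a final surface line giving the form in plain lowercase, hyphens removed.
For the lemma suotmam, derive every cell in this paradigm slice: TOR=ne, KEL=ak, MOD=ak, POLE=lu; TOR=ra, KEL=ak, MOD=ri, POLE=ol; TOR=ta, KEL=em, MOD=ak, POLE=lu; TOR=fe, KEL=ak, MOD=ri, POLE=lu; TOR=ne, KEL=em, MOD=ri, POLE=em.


cell TOR=ne, KEL=ak, MOD=ak, POLE=lu:
underlying: suotmam-li-bur-e-a
1. 0 -> a / C _ C: inserts after position(s) 4, 7: suotamamaliburea
2. o -> e, u -> i / F C0 _: fires at position(s) 13: suotamamalibirea
3. f -> v, k -> g, p -> b, s -> z, t -> d / V _ V: fires at position(s) 4: suodamamalibirea
surface: suodamamalibirea

cell TOR=ra, KEL=ak, MOD=ri, POLE=ol:
underlying: suotmam-li-b-ak-eb
1. 0 -> a / C _ C: inserts after position(s) 4, 7: suotamamalibakeb
2. o -> e, u -> i / F C0 _: no change
3. f -> v, k -> g, p -> b, s -> z, t -> d / V _ V: fires at position(s) 4, 14: suodamamalibageb
surface: suodamamalibageb

cell TOR=ta, KEL=em, MOD=ak, POLE=lu:
underlying: suotmam-uz-t-e-a
1. 0 -> a / C _ C: inserts after position(s) 4, 9: suotamamuzatea
2. o -> e, u -> i / F C0 _: no change
3. f -> v, k -> g, p -> b, s -> z, t -> d / V _ V: fires at position(s) 4, 12: suodamamuzadea
surface: suodamamuzadea

cell TOR=fe, KEL=ak, MOD=ri, POLE=lu:
underlying: suotmam-li-sir-e-eb
1. 0 -> a / C _ C: inserts after position(s) 4, 7: suotamamalisireeb
2. o -> e, u -> i / F C0 _: no change
3. f -> v, k -> g, p -> b, s -> z, t -> d / V _ V: fires at position(s) 4, 12: suodamamalizireeb
surface: suodamamalizireeb

cell TOR=ne, KEL=em, MOD=ri, POLE=em:
underlying: suotmam-uz-bur-no-eb
1. 0 -> a / C _ C: inserts after position(s) 4, 9, 12: suotamamuzaburanoeb
2. o -> e, u -> i / F C0 _: no change
3. f -> v, k -> g, p -> b, s -> z, t -> d / V _ V: fires at position(s) 4: suodamamuzaburanoeb
surface: suodamamuzaburanoeb


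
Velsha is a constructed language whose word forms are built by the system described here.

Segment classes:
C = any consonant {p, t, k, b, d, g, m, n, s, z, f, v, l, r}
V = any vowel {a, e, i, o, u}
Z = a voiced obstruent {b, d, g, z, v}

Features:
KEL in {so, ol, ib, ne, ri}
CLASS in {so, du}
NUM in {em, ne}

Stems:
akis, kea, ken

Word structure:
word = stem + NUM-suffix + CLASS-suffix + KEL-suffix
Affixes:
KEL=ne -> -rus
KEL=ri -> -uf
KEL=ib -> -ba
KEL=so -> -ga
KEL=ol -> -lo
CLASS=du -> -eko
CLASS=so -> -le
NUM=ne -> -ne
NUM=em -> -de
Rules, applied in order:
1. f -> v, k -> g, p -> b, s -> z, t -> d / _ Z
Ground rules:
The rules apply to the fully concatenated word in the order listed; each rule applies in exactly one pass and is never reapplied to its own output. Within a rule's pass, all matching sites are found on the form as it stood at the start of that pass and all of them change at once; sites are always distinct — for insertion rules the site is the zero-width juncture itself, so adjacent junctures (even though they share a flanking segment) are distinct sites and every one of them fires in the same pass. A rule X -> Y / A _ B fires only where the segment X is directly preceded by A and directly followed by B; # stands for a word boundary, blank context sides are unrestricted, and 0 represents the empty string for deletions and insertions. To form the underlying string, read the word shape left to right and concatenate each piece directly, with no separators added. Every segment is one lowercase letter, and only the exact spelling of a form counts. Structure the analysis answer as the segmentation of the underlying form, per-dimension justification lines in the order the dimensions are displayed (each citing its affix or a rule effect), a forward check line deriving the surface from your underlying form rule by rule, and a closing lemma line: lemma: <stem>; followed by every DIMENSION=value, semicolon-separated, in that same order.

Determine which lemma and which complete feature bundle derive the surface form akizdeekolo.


underlying: akis-de-eko-lo
KEL=ol - signalled by the affix -lo
CLASS=du - signalled by the affix -eko
NUM=em - signalled by the affix -de
check: akisdeekolo -> akizdeekolo
lemma: akis; KEL=ol; CLASS=du; NUM=em


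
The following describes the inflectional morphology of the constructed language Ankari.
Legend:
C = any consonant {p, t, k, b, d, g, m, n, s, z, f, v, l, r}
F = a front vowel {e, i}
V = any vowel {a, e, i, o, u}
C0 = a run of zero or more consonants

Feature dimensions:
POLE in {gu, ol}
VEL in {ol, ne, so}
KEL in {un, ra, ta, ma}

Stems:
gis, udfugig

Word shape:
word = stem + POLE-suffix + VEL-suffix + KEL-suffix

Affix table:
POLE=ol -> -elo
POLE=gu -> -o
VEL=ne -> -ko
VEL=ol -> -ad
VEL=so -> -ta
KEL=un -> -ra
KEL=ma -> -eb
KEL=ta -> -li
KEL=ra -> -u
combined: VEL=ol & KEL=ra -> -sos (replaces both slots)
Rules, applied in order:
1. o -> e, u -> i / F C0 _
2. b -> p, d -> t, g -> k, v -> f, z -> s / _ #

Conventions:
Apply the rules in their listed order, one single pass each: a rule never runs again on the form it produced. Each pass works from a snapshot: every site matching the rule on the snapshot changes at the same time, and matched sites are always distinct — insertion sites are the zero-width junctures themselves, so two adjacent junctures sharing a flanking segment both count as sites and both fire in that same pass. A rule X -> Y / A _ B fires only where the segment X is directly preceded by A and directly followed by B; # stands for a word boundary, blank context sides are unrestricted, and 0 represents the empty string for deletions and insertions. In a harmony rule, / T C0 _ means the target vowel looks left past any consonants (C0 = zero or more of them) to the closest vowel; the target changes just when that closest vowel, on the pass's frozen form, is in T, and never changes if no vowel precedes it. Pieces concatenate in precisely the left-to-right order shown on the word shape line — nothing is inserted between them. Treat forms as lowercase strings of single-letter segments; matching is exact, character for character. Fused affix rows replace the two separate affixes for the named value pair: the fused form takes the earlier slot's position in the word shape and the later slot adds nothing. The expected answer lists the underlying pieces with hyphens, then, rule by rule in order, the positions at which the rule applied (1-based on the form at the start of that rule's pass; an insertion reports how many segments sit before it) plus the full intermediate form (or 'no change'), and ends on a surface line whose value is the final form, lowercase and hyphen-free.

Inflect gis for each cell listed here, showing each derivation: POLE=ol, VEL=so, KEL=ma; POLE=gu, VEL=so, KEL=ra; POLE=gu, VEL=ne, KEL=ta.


cell POLE=ol, VEL=so, KEL=ma:
underlying: gis-elo-ta-eb
1. o -> e, u -> i / F C0 _: fires at position(s) 6: giseletaeb
2. b -> p, d -> t, g -> k, v -> f, z -> s / _ #: fires at position(s) 10: giseletaep
surface: giseletaep

cell POLE=gu, VEL=so, KEL=ra:
underlying: gis-o-ta-u
1. o -> e, u -> i / F C0 _: fires at position(s) 4: gisetau
2. b -> p, d -> t, g -> k, v -> f, z -> s / _ #: no change
surface: gisetau

cell POLE=gu, VEL=ne, KEL=ta:
underlying: gis-o-ko-li
1. o -> e, u -> i / F C0 _: fires at position(s) 4: gisekoli
2. b -> p, d -> t, g -> k, v -> f, z -> s / _ #: no change
surface: gisekoli
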